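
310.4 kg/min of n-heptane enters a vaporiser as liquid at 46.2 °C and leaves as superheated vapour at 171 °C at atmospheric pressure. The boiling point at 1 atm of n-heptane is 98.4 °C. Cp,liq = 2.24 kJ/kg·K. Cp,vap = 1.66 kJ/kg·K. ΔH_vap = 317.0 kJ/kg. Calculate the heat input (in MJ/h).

liquid 46.2→98.4 °C: 116.93 kJ/kg
vaporisation at 98.4 °C: 317 kJ/kg
vapour 98.4→171 °C: 120.52 kJ/kg
Δh = 116.93 + 317 + 120.52 = 554.44 kJ/kg
Q = ṁ·Δh = 310.4 kg/min × 554.44 kJ/kg = 172100 kJ/min
|Q| = 2868.3 kW = 10326 MJ/h

Q = 10300 MJ/h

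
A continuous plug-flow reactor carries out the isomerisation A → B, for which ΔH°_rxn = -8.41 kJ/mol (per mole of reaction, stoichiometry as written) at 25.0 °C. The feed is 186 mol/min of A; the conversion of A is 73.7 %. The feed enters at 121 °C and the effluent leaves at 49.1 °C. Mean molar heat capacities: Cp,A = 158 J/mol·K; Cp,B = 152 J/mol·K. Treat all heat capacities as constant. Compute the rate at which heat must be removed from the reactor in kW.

Q_out = 54.8 kW

Extent of reaction ξ = 0.737 × 186 = 137.08 mol/min
Reaction term: ξ·ΔH°_rxn = 137.08 × -8.41 = -1152.9 kJ/min
Sensible, feed 121→25 °C: -2821.2 kJ/min
Outlet flows (mol/min): A 48.918, B 137.08
Sensible, products 25→49.1 °C: 688.43 kJ/min
Q = ΔH = -3285.7 kJ/min = -54.761 kW
Heat removed = 54.761 kW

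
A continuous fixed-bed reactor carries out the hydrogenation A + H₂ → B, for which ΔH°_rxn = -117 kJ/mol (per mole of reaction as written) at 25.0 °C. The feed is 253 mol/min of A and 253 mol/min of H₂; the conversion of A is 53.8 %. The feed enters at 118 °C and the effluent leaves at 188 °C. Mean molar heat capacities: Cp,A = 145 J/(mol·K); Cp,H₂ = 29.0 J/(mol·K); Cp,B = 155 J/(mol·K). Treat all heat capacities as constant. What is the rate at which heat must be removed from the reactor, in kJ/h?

Extent of reaction ξ = 0.538 × 253 = 136.11 mol/min
Reaction term: ξ·ΔH°_rxn = 136.11 × -117 = -15925 kJ/min
Sensible, feed 118→25 °C: -4094 kJ/min
Outlet flows (mol/min): A 116.89, H₂ 116.89, B 136.11
Sensible, products 25→188 °C: 6754 kJ/min
Q = ΔH = -13265 kJ/min = -221.09 kW
Heat removed = 795920 kJ/h

Q_out = 796000 kJ/h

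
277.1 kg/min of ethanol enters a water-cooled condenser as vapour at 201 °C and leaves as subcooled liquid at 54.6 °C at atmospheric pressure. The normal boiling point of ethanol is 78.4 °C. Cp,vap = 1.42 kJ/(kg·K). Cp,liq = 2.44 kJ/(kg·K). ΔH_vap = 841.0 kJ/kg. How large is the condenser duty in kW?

vapour 201→78.4 °C: -174.09 kJ/kg
condensation at 78.4 °C: -841 kJ/kg
liquid 78.4→54.6 °C: -58.072 kJ/kg
Δh = -174.09 + -841 + -58.072 = -1073.2 kJ/kg
Q = ṁ·Δh = 277.1 kg/min × -1073.2 kJ/kg = -297370 kJ/min
|Q| = 4956.2 kW

Q_c = 4960 kW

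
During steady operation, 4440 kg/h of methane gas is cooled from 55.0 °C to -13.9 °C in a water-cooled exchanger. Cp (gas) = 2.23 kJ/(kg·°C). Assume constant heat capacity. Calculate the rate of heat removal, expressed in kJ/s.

Q_c = 189 kJ/s

Q = ṁ·Cp·ΔT = 4440 × 2.23 × (-13.9 − 55.0) = -682190 kJ/h
Converting: 682190 / 3600 s = 189.5 kW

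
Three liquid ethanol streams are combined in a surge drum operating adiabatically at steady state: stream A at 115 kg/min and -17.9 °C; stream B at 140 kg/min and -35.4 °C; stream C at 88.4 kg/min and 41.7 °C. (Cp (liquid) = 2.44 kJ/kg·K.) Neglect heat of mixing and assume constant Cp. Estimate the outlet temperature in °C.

T_out = -9.69 °C

No heat crosses the boundary, so H_out = H_in.
Σ ṁᵢCp,ᵢTᵢ = 115×2.44×-17.9 + 140×2.44×-35.4 + 88.4×2.44×41.7 = -8120.9
Σ ṁᵢCp,ᵢ = 115×2.44 + 140×2.44 + 88.4×2.44 = 837.9
T_out = -8120.9 / 837.9 = -9.692 °C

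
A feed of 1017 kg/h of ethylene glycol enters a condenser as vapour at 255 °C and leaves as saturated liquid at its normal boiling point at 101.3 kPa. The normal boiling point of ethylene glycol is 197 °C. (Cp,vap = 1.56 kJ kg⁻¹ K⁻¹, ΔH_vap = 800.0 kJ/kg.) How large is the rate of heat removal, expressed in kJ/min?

vapour 255→197 °C: -90.48 kJ/kg
condensation at 197 °C: -800 kJ/kg
Δh = -90.48 + -800 = -890.48 kJ/kg
Q = ṁ·Δh = 1017 kg/h × -890.48 kJ/kg = -905620 kJ/h
|Q| = 251.56 kW = 15094 kJ/min

Q_c = 15100 kJ/min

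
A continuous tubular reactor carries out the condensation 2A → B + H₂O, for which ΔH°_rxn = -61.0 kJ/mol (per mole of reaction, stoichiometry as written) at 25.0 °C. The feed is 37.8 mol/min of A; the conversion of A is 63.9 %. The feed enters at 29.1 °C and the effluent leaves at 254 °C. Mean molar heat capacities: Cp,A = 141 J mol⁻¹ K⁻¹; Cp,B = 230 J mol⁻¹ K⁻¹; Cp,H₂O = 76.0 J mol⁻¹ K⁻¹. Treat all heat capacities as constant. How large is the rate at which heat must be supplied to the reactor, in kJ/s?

Q_in = 8.81 kJ/s

Extent of reaction ξ = 0.639 × 37.8 / 2 = 12.077 mol/min
Reaction term: ξ·ΔH°_rxn = 12.077 × -61.0 = -736.7 kJ/min
Sensible, feed 29.1→25 °C: -21.852 kJ/min
Outlet flows (mol/min): A 13.646, B 12.077, H₂O 12.077
Sensible, products 25→254 °C: 1286.9 kJ/min
Q = ΔH = 528.34 kJ/min = 8.8057 kW
Heat supplied = 8.8057 kJ/s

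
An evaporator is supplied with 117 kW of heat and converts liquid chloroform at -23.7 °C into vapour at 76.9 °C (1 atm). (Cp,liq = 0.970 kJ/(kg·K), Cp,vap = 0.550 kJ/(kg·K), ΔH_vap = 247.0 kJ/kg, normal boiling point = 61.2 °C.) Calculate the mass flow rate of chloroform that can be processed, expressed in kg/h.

Δh = 0.970×(61.2−-23.7) + 247.0 + 0.550×(76.9−61.2) = 337.99 kJ/kg
Q = 117 kW = 117 kJ/s = 421200 kJ/h
ṁ = Q/Δh = 421200 / 337.99 = 1246.2 kg/h

ṁ = 1250 kg/h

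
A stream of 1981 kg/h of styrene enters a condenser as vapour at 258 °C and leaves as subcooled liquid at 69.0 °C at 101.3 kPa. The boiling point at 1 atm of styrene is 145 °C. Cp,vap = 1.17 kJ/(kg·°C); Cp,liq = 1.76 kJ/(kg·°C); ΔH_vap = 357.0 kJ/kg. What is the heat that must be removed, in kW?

Q_c = 343 kW

vapour 258→145 °C: -132.21 kJ/kg
condensation at 145 °C: -357 kJ/kg
liquid 145→69.0 °C: -133.76 kJ/kg
Δh = -132.21 + -357 + -133.76 = -622.97 kJ/kg
Q = ṁ·Δh = 1981 kg/h × -622.97 kJ/kg = -1.2341e+06 kJ/h
|Q| = 342.81 kW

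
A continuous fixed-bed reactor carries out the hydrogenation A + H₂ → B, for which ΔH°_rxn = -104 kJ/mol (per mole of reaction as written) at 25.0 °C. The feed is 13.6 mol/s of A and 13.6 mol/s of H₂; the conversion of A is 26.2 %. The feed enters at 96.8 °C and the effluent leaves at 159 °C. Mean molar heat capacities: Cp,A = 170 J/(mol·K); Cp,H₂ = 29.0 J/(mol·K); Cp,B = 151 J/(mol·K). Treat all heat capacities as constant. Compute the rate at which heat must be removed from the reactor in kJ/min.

Q_out = 13500 kJ/min

Extent of reaction ξ = 0.262 × 13.6 = 3.5632 mol/s
Reaction term: ξ·ΔH°_rxn = 3.5632 × -104 = -370.57 kJ/s
Sensible, feed 96.8→25 °C: -194.32 kJ/s
Outlet flows (mol/s): A 10.037, H₂ 10.037, B 3.5632
Sensible, products 25→159 °C: 339.74 kJ/s
Q = ΔH = -225.15 kJ/s = -225.15 kW
Heat removed = 13509 kJ/min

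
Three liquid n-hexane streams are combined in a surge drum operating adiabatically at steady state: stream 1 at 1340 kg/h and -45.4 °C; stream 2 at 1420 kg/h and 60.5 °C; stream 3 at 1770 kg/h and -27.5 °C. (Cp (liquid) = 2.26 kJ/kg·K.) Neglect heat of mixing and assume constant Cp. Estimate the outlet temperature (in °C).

T_out = -5.21 °C

No heat crosses the boundary, so H_out = H_in.
Σ ṁᵢCp,ᵢTᵢ = 1340×2.26×-45.4 + 1420×2.26×60.5 + 1770×2.26×-27.5 = -53338
Σ ṁᵢCp,ᵢ = 1340×2.26 + 1420×2.26 + 1770×2.26 = 10238
T_out = -53338 / 10238 = -5.2099 °C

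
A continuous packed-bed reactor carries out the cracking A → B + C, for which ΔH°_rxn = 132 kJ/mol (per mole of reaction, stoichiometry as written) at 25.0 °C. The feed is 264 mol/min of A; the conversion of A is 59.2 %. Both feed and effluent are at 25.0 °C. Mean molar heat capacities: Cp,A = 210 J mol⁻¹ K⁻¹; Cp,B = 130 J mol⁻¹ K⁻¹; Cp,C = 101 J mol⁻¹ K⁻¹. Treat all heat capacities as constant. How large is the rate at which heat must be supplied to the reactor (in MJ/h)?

Q_in = 1240 MJ/h

Extent of reaction ξ = 0.592 × 264 = 156.29 mol/min
Reaction term: ξ·ΔH°_rxn = 156.29 × 132 = 20630 kJ/min
Q = ΔH = 20630 kJ/min = 343.83 kW
Heat supplied = 1237.8 MJ/h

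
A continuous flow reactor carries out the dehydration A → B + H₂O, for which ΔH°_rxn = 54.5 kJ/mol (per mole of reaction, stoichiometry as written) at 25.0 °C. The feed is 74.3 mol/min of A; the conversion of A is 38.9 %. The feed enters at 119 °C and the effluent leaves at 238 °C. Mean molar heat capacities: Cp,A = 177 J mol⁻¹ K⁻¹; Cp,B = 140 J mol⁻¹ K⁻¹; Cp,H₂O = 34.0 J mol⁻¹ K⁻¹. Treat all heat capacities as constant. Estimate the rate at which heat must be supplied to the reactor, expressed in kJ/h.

Extent of reaction ξ = 0.389 × 74.3 = 28.903 mol/min
Reaction term: ξ·ΔH°_rxn = 28.903 × 54.5 = 1575.2 kJ/min
Sensible, feed 119→25 °C: -1236.2 kJ/min
Outlet flows (mol/min): A 45.397, B 28.903, H₂O 28.903
Sensible, products 25→238 °C: 2782.7 kJ/min
Q = ΔH = 3121.7 kJ/min = 52.028 kW
Heat supplied = 187300 kJ/h

Q_in = 187000 kJ/h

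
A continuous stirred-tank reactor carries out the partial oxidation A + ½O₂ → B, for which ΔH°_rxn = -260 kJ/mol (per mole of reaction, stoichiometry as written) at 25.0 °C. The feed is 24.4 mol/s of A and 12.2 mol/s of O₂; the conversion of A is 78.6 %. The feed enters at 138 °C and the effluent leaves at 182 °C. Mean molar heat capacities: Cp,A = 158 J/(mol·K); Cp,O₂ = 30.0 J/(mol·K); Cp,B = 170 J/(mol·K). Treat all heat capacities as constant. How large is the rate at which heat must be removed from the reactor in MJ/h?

Q_out = 17300 MJ/h

Extent of reaction ξ = 0.786 × 24.4 = 19.178 mol/s
Reaction term: ξ·ΔH°_rxn = 19.178 × -260 = -4986.4 kJ/s
Sensible, feed 138→25 °C: -477 kJ/s
Outlet flows (mol/s): A 5.2216, O₂ 2.6108, B 19.178
Sensible, products 25→182 °C: 653.7 kJ/s
Q = ΔH = -4809.7 kJ/s = -4809.7 kW
Heat removed = 17315 MJ/h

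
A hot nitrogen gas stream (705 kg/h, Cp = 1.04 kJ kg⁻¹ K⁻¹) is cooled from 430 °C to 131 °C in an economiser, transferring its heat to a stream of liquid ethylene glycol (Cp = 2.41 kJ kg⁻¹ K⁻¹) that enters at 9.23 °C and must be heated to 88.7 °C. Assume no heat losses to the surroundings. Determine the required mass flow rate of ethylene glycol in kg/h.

ṁ_c = 1140 kg/h

Heat released by hot stream: Q = 705 × 1.04 × (430 − 131) = 219230 kJ/h
Energy balance on cold side (adiabatic exchanger): Q = ṁ_c·Cp_c·(T_c,out − T_c,in)
ṁ_c = 219230 / [2.41 × (88.7 − 9.23)] = 1144.7 kg/h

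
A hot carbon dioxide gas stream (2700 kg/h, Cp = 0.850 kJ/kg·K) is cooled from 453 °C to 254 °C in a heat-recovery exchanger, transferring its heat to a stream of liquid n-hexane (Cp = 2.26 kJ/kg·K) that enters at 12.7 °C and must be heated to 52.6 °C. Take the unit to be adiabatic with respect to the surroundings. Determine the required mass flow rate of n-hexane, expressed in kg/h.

ṁ_c = 5060 kg/h

Heat released by hot stream: Q = 2700 × 0.850 × (453 − 254) = 456700 kJ/h
Energy balance on cold side (adiabatic exchanger): Q = ṁ_c·Cp_c·(T_c,out − T_c,in)
ṁ_c = 456700 / [2.26 × (52.6 − 12.7)] = 5064.7 kg/h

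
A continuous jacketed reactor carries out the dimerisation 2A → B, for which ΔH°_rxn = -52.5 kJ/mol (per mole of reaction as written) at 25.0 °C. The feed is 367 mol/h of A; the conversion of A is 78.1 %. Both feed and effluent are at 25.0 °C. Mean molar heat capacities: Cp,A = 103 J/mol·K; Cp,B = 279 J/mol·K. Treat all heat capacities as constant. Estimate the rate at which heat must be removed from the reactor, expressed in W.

Extent of reaction ξ = 0.781 × 367 / 2 = 143.31 mol/h
Reaction term: ξ·ΔH°_rxn = 143.31 × -52.5 = -7524 kJ/h
Q = ΔH = -7524 kJ/h = -2.09 kW
Heat removed = 2090 W

Q_out = 2090 W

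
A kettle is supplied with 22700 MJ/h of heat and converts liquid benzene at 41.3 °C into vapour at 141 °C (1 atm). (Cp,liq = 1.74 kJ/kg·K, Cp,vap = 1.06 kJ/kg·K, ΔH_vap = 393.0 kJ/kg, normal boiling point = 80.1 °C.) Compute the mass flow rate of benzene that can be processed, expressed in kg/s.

Δh = 1.74×(80.1−41.3) + 393.0 + 1.06×(141−80.1) = 525.07 kJ/kg
Q = 22700 MJ/h = 6305.6 kJ/s = 6305.6 kJ/s
ṁ = Q/Δh = 6305.6 / 525.07 = 12.009 kg/s

ṁ = 12.0 kg/s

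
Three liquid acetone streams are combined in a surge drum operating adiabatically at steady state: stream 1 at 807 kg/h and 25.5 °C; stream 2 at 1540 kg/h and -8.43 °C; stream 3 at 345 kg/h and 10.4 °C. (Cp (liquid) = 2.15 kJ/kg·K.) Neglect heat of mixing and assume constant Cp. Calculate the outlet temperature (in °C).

T_out = 4.15 °C

Energy balance with Q = 0: Σ ṁᵢCp,ᵢ(T_out − Tᵢ) = 0
Σ ṁᵢCp,ᵢTᵢ = 807×2.15×25.5 + 1540×2.15×-8.43 + 345×2.15×10.4 = 24046
Σ ṁᵢCp,ᵢ = 807×2.15 + 1540×2.15 + 345×2.15 = 5787.8
T_out = 24046 / 5787.8 = 4.1546 °C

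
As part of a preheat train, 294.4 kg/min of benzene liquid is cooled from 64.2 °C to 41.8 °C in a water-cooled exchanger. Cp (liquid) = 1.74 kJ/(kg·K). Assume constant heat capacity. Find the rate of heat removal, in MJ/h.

Q = ṁ·Cp·ΔT = 294.4 × 1.74 × (41.8 − 64.2) = -11475 kJ/min
Converting: 11475 / 60 s = 191.24 kW
Cooling duty = 688.47 MJ/h

Q_c = 688 MJ/h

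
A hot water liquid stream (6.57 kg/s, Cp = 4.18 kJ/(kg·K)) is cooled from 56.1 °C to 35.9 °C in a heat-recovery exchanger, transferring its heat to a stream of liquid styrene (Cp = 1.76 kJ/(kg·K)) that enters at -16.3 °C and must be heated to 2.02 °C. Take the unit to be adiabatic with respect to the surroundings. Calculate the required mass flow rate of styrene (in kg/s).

Heat released by hot stream: Q = 6.57 × 4.18 × (56.1 − 35.9) = 554.74 kJ/s
Energy balance on cold side (adiabatic exchanger): Q = ṁ_c·Cp_c·(T_c,out − T_c,in)
ṁ_c = 554.74 / [1.76 × (2.02 − -16.3)] = 17.205 kg/s

ṁ_c = 17.2 kg/s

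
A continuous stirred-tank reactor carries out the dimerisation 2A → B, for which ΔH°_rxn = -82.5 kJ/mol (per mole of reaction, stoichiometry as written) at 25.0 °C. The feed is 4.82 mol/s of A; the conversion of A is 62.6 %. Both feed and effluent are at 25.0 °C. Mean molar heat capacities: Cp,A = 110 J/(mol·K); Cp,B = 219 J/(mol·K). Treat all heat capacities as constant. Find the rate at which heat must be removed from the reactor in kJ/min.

Extent of reaction ξ = 0.626 × 4.82 / 2 = 1.5087 mol/s
Reaction term: ξ·ΔH°_rxn = 1.5087 × -82.5 = -124.46 kJ/s
Q = ΔH = -124.46 kJ/s = -124.46 kW
Heat removed = 7467.9 kJ/min

Q_out = 7470 kJ/min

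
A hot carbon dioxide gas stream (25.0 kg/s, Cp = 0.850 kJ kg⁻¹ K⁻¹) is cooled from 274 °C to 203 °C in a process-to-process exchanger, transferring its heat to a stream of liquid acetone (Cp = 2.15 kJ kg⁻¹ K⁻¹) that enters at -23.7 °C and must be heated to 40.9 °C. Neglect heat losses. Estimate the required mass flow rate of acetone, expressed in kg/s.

ṁ_c = 10.9 kg/s

Heat released by hot stream: Q = 25.0 × 0.850 × (274 − 203) = 1508.8 kJ/s
Energy balance on cold side (adiabatic exchanger): Q = ṁ_c·Cp_c·(T_c,out − T_c,in)
ṁ_c = 1508.8 / [2.15 × (40.9 − -23.7)] = 10.863 kg/s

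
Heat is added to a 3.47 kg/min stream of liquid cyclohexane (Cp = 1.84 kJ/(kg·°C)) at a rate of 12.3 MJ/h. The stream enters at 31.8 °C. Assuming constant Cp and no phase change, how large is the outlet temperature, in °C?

Q = 12.3 MJ/h = 205 kJ/min
ΔT = Q/(ṁ·Cp) = 205/(3.47×1.84) = 32.108 K
T_out = 31.8 + 32.108 = 63.908 °C

T_out = 63.9 °C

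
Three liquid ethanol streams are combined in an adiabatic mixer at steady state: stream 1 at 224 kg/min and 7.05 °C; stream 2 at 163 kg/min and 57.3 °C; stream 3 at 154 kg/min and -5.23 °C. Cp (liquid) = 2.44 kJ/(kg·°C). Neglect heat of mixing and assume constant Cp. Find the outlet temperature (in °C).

T_out = 18.7 °C

Adiabatic, steady state ⇒ Σ ṁᵢCp,ᵢ(T_out − Tᵢ) = 0
Σ ṁᵢCp,ᵢTᵢ = 224×2.44×7.05 + 163×2.44×57.3 + 154×2.44×-5.23 = 24677
Σ ṁᵢCp,ᵢ = 224×2.44 + 163×2.44 + 154×2.44 = 1320
T_out = 24677 / 1320 = 18.694 °C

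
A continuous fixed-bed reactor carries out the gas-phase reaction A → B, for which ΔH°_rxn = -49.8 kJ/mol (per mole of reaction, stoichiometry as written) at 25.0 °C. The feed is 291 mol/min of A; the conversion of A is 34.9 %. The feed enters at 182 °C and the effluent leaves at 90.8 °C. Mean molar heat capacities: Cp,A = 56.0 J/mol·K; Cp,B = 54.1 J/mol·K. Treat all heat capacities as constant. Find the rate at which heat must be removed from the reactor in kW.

Extent of reaction ξ = 0.349 × 291 = 101.56 mol/min
Reaction term: ξ·ΔH°_rxn = 101.56 × -49.8 = -5057.6 kJ/min
Sensible, feed 182→25 °C: -2558.5 kJ/min
Outlet flows (mol/min): A 189.44, B 101.56
Sensible, products 25→90.8 °C: 1059.6 kJ/min
Q = ΔH = -6556.5 kJ/min = -109.28 kW
Heat removed = 109.28 kW

Q_out = 109 kW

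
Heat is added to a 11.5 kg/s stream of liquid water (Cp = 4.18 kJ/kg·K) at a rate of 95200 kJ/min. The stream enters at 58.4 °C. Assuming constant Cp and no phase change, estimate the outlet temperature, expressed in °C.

Q = 95200 kJ/min = 1586.7 kJ/s
ΔT = Q/(ṁ·Cp) = 1586.7/(11.5×4.18) = 33.007 K
T_out = 58.4 + 33.007 = 91.407 °C

T_out = 91.4 °C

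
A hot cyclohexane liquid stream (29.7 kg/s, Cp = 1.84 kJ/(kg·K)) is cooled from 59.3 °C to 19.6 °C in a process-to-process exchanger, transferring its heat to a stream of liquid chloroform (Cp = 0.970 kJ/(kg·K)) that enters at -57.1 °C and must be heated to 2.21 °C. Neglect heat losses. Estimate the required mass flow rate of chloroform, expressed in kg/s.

ṁ_c = 37.7 kg/s

Heat released by hot stream: Q = 29.7 × 1.84 × (59.3 − 19.6) = 2169.5 kJ/s
Energy balance on cold side (adiabatic exchanger): Q = ṁ_c·Cp_c·(T_c,out − T_c,in)
ṁ_c = 2169.5 / [0.970 × (2.21 − -57.1)] = 37.711 kg/s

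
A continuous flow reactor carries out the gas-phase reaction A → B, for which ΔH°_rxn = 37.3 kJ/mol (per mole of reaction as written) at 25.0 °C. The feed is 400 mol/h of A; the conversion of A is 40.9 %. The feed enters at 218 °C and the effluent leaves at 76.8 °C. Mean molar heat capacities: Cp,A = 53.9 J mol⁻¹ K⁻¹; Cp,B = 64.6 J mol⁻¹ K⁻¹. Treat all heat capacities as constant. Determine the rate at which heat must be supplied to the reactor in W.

Extent of reaction ξ = 0.409 × 400 = 163.6 mol/h
Reaction term: ξ·ΔH°_rxn = 163.6 × 37.3 = 6102.3 kJ/h
Sensible, feed 218→25 °C: -4161.1 kJ/h
Outlet flows (mol/h): A 236.4, B 163.6
Sensible, products 25→76.8 °C: 1207.5 kJ/h
Q = ΔH = 3148.7 kJ/h = 0.87463 kW
Heat supplied = 874.63 W

Q_in = 875 W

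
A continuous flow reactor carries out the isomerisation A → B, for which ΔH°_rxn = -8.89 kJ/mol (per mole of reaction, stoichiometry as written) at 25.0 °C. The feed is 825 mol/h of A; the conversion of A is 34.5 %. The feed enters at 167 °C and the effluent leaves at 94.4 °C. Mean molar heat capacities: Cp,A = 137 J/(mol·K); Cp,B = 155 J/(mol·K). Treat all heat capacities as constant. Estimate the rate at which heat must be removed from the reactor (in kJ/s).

Extent of reaction ξ = 0.345 × 825 = 284.62 mol/h
Reaction term: ξ·ΔH°_rxn = 284.62 × -8.89 = -2530.3 kJ/h
Sensible, feed 167→25 °C: -16050 kJ/h
Outlet flows (mol/h): A 540.38, B 284.62
Sensible, products 25→94.4 °C: 8199.5 kJ/h
Q = ΔH = -10380 kJ/h = -2.8834 kW
Heat removed = 2.8834 kJ/s

Q_out = 2.88 kJ/s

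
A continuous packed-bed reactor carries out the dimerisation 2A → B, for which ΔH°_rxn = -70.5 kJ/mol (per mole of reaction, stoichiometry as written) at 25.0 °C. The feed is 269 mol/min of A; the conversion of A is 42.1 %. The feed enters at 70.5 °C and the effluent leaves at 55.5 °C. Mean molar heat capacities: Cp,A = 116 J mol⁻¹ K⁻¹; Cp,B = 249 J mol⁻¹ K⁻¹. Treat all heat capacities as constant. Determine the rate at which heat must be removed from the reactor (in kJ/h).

Q_out = 266000 kJ/h

Extent of reaction ξ = 0.421 × 269 / 2 = 56.624 mol/min
Reaction term: ξ·ΔH°_rxn = 56.624 × -70.5 = -3992 kJ/min
Sensible, feed 70.5→25 °C: -1419.8 kJ/min
Outlet flows (mol/min): A 155.75, B 56.624
Sensible, products 25→55.5 °C: 981.08 kJ/min
Q = ΔH = -4430.7 kJ/min = -73.845 kW
Heat removed = 265840 kJ/h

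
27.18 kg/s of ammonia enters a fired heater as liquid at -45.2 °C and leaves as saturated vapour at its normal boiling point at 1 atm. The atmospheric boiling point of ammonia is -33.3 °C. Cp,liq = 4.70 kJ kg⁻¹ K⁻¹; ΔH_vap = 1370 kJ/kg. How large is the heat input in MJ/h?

Q = 140000 MJ/h

liquid -45.2→-33.3 °C: 55.93 kJ/kg
vaporisation at -33.3 °C: 1370 kJ/kg
Δh = 55.93 + 1370 = 1425.9 kJ/kg
Q = ṁ·Δh = 27.18 kg/s × 1425.9 kJ/kg = 38757 kJ/s
|Q| = 38757 kW = 139520 MJ/h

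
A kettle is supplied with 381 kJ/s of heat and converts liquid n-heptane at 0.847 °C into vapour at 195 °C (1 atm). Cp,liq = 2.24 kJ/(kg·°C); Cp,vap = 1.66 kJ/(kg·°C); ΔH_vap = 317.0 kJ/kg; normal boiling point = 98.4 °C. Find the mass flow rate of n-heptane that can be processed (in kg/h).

Δh = 2.24×(98.4−0.847) + 317.0 + 1.66×(195−98.4) = 695.87 kJ/kg
Q = 381 kJ/s = 381 kJ/s = 1.3716e+06 kJ/h
ṁ = Q/Δh = 1.3716e+06 / 695.87 = 1971 kg/h

ṁ = 1970 kg/h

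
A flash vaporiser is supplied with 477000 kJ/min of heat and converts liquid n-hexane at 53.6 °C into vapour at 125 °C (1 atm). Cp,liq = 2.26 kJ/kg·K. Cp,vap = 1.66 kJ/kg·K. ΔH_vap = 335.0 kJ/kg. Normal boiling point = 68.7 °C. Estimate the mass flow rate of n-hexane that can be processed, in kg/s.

ṁ = 17.2 kg/s

Δh = 2.26×(68.7−53.6) + 335.0 + 1.66×(125−68.7) = 462.58 kJ/kg
Q = 477000 kJ/min = 7950 kJ/s = 7950 kJ/s
ṁ = Q/Δh = 7950 / 462.58 = 17.186 kg/s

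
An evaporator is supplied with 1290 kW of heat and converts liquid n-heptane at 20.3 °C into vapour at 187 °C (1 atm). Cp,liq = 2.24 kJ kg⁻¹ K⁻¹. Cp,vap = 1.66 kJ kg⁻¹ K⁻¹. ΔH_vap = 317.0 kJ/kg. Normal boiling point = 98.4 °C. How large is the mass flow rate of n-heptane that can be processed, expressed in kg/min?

ṁ = 121 kg/min

Δh = 2.24×(98.4−20.3) + 317.0 + 1.66×(187−98.4) = 639.02 kJ/kg
Q = 1290 kW = 1290 kJ/s = 77400 kJ/min
ṁ = Q/Δh = 77400 / 639.02 = 121.12 kg/min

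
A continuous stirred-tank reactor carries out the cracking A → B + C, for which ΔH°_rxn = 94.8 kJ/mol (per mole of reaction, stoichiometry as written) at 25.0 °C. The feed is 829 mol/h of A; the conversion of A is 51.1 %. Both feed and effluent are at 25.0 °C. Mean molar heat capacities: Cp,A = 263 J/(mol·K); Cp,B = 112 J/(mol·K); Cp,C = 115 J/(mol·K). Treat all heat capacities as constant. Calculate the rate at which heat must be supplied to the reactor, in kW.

Extent of reaction ξ = 0.511 × 829 = 423.62 mol/h
Reaction term: ξ·ΔH°_rxn = 423.62 × 94.8 = 40159 kJ/h
Q = ΔH = 40159 kJ/h = 11.155 kW
Heat supplied = 11.155 kW

Q_in = 11.2 kW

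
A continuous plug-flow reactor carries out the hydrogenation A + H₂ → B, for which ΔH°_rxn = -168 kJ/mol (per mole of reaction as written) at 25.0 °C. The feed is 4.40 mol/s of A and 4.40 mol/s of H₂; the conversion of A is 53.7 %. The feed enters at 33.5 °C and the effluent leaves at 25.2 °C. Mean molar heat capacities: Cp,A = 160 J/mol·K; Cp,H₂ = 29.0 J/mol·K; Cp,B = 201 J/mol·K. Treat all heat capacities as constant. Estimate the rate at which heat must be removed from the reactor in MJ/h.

Extent of reaction ξ = 0.537 × 4.40 = 2.3628 mol/s
Reaction term: ξ·ΔH°_rxn = 2.3628 × -168 = -396.95 kJ/s
Sensible, feed 33.5→25 °C: -7.0686 kJ/s
Outlet flows (mol/s): A 2.0372, H₂ 2.0372, B 2.3628
Sensible, products 25→25.2 °C: 0.17199 kJ/s
Q = ΔH = -403.85 kJ/s = -403.85 kW
Heat removed = 1453.8 MJ/h

Q_out = 1450 MJ/h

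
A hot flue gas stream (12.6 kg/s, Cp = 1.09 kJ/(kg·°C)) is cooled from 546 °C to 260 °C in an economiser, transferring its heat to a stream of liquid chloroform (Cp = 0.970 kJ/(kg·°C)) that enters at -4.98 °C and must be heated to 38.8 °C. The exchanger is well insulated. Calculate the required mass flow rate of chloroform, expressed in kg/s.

Heat released by hot stream: Q = 12.6 × 1.09 × (546 − 260) = 3927.9 kJ/s
Energy balance on cold side (adiabatic exchanger): Q = ṁ_c·Cp_c·(T_c,out − T_c,in)
ṁ_c = 3927.9 / [0.970 × (38.8 − -4.98)] = 92.494 kg/s

ṁ_c = 92.5 kg/s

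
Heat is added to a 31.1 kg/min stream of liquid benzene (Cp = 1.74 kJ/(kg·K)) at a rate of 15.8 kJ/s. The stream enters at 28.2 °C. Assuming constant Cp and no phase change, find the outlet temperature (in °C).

Q = 15.8 kJ/s = 948 kJ/min
ΔT = Q/(ṁ·Cp) = 948/(31.1×1.74) = 17.519 K
T_out = 28.2 + 17.519 = 45.719 °C

T_out = 45.7 °C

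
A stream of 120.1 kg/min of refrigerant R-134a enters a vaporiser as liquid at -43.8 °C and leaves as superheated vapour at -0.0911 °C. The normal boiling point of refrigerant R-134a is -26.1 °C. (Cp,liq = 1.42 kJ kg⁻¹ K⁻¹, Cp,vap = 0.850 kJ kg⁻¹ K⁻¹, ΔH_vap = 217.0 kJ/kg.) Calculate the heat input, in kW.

liquid -43.8→-26.1 °C: 25.134 kJ/kg
vaporisation at -26.1 °C: 217 kJ/kg
vapour -26.1→-0.0911 °C: 22.108 kJ/kg
Δh = 25.134 + 217 + 22.108 = 264.24 kJ/kg
Q = ṁ·Δh = 120.1 kg/min × 264.24 kJ/kg = 31735 kJ/min
|Q| = 528.92 kW

Q = 529 kW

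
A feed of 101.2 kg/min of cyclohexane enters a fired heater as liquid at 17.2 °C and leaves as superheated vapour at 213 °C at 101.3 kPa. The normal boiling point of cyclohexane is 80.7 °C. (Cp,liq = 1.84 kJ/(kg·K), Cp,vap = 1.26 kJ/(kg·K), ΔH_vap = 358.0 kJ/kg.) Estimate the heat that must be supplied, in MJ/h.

liquid 17.2→80.7 °C: 116.84 kJ/kg
vaporisation at 80.7 °C: 358 kJ/kg
vapour 80.7→213 °C: 166.7 kJ/kg
Δh = 116.84 + 358 + 166.7 = 641.54 kJ/kg
Q = ṁ·Δh = 101.2 kg/min × 641.54 kJ/kg = 64924 kJ/min
|Q| = 1082.1 kW = 3895.4 MJ/h

Q = 3900 MJ/h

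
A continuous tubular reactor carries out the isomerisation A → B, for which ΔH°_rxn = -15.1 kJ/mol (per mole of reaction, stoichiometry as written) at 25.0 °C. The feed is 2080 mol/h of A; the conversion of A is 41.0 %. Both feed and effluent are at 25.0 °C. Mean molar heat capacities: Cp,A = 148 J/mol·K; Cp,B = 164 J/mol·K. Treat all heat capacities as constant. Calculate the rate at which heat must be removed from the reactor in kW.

Q_out = 3.58 kW

Extent of reaction ξ = 0.410 × 2080 = 852.8 mol/h
Reaction term: ξ·ΔH°_rxn = 852.8 × -15.1 = -12877 kJ/h
Q = ΔH = -12877 kJ/h = -3.577 kW
Heat removed = 3.577 kW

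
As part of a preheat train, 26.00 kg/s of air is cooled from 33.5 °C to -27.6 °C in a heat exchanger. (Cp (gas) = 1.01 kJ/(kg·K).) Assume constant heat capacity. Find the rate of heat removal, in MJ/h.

Q_c = 5780 MJ/h

Q = ṁ·Cp·ΔT = 26.00 × 1.01 × (-27.6 − 33.5) = -1604.5 kJ/s
Cooling duty = 5776.1 MJ/h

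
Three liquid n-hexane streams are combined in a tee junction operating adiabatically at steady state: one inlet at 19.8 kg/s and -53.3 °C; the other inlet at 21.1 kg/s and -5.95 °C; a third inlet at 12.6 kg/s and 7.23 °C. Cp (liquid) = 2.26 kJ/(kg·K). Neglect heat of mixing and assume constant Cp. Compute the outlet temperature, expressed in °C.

T_out = -20.4 °C

No heat crosses the boundary, so H_out = H_in.
T_out = Σ ṁᵢCp,ᵢTᵢ / Σ ṁᵢCp,ᵢ
      = -2462.9 / 120.91 = -20.37 °C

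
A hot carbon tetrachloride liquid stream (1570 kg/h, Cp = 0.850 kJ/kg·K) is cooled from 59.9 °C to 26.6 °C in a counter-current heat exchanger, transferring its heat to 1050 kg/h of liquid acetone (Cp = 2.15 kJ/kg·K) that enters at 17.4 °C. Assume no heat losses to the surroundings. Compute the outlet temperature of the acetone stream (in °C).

T_c,out = 37.1 °C

Heat released by hot stream: Q = 1570 × 0.850 × (59.9 − 26.6) = 44439 kJ/h
Energy balance on cold side (adiabatic exchanger): Q = ṁ_c·Cp_c·(T_c,out − T_c,in)
T_c,out = 17.4 + 44439/(1050 × 2.15) = 37.085 °C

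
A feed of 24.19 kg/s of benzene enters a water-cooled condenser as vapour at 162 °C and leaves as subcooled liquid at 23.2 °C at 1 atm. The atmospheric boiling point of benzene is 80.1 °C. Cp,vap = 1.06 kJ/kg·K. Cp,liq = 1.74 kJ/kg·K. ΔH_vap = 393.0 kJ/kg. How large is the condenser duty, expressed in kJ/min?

vapour 162→80.1 °C: -86.814 kJ/kg
condensation at 80.1 °C: -393 kJ/kg
liquid 80.1→23.2 °C: -99.006 kJ/kg
Δh = -86.814 + -393 + -99.006 = -578.82 kJ/kg
Q = ṁ·Δh = 24.19 kg/s × -578.82 kJ/kg = -14002 kJ/s
|Q| = 14002 kW = 840100 kJ/min

Q_c = 840000 kJ/min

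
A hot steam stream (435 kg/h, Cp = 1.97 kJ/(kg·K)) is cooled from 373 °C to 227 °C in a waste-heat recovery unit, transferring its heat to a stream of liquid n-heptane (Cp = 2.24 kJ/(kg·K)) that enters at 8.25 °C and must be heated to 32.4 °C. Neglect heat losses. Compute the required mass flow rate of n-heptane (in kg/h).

ṁ_c = 2310 kg/h

Heat released by hot stream: Q = 435 × 1.97 × (373 − 227) = 125110 kJ/h
Energy balance on cold side (adiabatic exchanger): Q = ṁ_c·Cp_c·(T_c,out − T_c,in)
ṁ_c = 125110 / [2.24 × (32.4 − 8.25)] = 2312.8 kg/h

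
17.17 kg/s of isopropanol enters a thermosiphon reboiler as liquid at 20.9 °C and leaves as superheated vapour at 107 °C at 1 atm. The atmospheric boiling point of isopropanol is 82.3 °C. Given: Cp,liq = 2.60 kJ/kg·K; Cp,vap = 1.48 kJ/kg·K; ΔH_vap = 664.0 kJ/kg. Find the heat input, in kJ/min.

Q = 886000 kJ/min

liquid 20.9→82.3 °C: 159.64 kJ/kg
vaporisation at 82.3 °C: 664 kJ/kg
vapour 82.3→107 °C: 36.556 kJ/kg
Δh = 159.64 + 664 + 36.556 = 860.2 kJ/kg
Q = ṁ·Δh = 17.17 kg/s × 860.2 kJ/kg = 14770 kJ/s
|Q| = 14770 kW = 886170 kJ/min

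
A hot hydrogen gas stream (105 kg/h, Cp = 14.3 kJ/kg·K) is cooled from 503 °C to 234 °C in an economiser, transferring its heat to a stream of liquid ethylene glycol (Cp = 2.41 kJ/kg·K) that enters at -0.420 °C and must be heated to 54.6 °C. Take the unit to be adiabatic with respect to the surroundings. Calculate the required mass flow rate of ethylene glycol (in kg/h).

ṁ_c = 3050 kg/h

Heat released by hot stream: Q = 105 × 14.3 × (503 − 234) = 403900 kJ/h
Energy balance on cold side (adiabatic exchanger): Q = ṁ_c·Cp_c·(T_c,out − T_c,in)
ṁ_c = 403900 / [2.41 × (54.6 − -0.420)] = 3046.1 kg/h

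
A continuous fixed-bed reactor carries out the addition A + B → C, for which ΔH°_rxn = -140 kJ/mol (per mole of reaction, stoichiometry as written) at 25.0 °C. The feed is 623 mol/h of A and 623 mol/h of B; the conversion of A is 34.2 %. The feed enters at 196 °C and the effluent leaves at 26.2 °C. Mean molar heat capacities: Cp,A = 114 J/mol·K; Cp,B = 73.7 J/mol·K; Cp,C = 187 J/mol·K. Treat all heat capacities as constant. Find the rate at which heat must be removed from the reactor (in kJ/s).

Extent of reaction ξ = 0.342 × 623 = 213.07 mol/h
Reaction term: ξ·ΔH°_rxn = 213.07 × -140 = -29829 kJ/h
Sensible, feed 196→25 °C: -19996 kJ/h
Outlet flows (mol/h): A 409.93, B 409.93, C 213.07
Sensible, products 25→26.2 °C: 140.15 kJ/h
Q = ΔH = -49685 kJ/h = -13.801 kW
Heat removed = 13.801 kJ/s

Q_out = 13.8 kJ/s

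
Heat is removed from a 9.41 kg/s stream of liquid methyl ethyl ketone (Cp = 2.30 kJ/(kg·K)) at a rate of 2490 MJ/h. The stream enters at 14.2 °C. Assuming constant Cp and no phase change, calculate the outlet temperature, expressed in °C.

Q = 2490 MJ/h = 691.67 kJ/s
ΔT = Q/(ṁ·Cp) = 691.67/(9.41×2.30) = 31.958 K
T_out = 14.2 − 31.958 = -17.758 °C

T_out = -17.8 °C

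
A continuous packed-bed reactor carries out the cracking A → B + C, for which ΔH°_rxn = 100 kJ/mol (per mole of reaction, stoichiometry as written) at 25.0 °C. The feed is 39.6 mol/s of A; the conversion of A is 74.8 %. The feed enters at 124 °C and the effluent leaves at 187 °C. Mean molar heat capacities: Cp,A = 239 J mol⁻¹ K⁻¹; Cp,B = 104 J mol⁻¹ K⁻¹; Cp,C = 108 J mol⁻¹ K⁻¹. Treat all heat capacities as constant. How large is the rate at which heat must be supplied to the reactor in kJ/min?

Q_in = 206000 kJ/min

Extent of reaction ξ = 0.748 × 39.6 = 29.621 mol/s
Reaction term: ξ·ΔH°_rxn = 29.621 × 100 = 2962.1 kJ/s
Sensible, feed 124→25 °C: -936.98 kJ/s
Outlet flows (mol/s): A 9.9792, B 29.621, C 29.621
Sensible, products 25→187 °C: 1403.7 kJ/s
Q = ΔH = 3428.8 kJ/s = 3428.8 kW
Heat supplied = 205730 kJ/min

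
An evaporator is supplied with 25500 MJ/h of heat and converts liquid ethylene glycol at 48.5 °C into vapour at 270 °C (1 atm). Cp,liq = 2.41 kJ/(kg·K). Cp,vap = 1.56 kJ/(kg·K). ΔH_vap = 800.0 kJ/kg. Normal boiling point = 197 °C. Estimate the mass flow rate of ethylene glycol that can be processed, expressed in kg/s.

ṁ = 5.57 kg/s

Δh = 2.41×(197−48.5) + 800.0 + 1.56×(270−197) = 1271.8 kJ/kg
Q = 25500 MJ/h = 7083.3 kJ/s = 7083.3 kJ/s
ṁ = Q/Δh = 7083.3 / 1271.8 = 5.5697 kg/s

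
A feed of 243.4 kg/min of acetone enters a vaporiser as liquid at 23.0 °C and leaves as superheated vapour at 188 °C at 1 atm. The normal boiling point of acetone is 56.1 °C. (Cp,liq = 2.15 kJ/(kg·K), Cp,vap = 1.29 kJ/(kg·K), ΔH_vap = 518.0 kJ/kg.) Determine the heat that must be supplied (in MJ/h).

Q = 11100 MJ/h

liquid 23.0→56.1 °C: 71.165 kJ/kg
vaporisation at 56.1 °C: 518 kJ/kg
vapour 56.1→188 °C: 170.15 kJ/kg
Δh = 71.165 + 518 + 170.15 = 759.32 kJ/kg
Q = ṁ·Δh = 243.4 kg/min × 759.32 kJ/kg = 184820 kJ/min
|Q| = 3080.3 kW = 11089 MJ/h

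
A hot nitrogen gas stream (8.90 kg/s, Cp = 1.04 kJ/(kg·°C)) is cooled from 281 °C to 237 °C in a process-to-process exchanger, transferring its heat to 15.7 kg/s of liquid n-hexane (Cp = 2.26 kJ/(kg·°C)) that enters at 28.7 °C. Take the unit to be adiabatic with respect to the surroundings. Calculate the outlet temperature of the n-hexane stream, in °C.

T_c,out = 40.2 °C

Heat released by hot stream: Q = 8.90 × 1.04 × (281 − 237) = 407.26 kJ/s
Energy balance on cold side (adiabatic exchanger): Q = ṁ_c·Cp_c·(T_c,out − T_c,in)
T_c,out = 28.7 + 407.26/(15.7 × 2.26) = 40.178 °C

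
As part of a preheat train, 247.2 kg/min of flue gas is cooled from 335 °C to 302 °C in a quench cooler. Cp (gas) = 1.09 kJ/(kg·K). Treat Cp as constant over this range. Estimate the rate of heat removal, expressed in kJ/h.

Q = ṁ·Cp·ΔT = 247.2 × 1.09 × (302 − 335) = -8891.8 kJ/min
Converting: 8891.8 / 60 s = 148.2 kW
Cooling duty = 533510 kJ/h

Q_c = 534000 kJ/h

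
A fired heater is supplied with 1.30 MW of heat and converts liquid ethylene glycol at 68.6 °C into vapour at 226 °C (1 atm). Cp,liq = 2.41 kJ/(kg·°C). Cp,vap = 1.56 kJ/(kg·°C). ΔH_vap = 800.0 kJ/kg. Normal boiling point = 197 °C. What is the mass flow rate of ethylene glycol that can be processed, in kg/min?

Δh = 2.41×(197−68.6) + 800.0 + 1.56×(226−197) = 1154.7 kJ/kg
Q = 1.30 MW = 1300 kJ/s = 78000 kJ/min
ṁ = Q/Δh = 78000 / 1154.7 = 67.551 kg/min

ṁ = 67.6 kg/min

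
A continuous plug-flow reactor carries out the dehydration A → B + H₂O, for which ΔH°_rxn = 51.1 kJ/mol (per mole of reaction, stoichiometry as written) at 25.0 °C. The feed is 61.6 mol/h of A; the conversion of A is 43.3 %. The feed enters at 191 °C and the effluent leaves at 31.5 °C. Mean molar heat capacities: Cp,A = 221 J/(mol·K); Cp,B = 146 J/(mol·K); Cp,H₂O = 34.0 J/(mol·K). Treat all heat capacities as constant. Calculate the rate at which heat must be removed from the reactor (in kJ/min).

Extent of reaction ξ = 0.433 × 61.6 = 26.673 mol/h
Reaction term: ξ·ΔH°_rxn = 26.673 × 51.1 = 1363 kJ/h
Sensible, feed 191→25 °C: -2259.9 kJ/h
Outlet flows (mol/h): A 34.927, B 26.673, H₂O 26.673
Sensible, products 25→31.5 °C: 81.38 kJ/h
Q = ΔH = -815.5 kJ/h = -0.22653 kW
Heat removed = 13.592 kJ/min

Q_out = 13.6 kJ/min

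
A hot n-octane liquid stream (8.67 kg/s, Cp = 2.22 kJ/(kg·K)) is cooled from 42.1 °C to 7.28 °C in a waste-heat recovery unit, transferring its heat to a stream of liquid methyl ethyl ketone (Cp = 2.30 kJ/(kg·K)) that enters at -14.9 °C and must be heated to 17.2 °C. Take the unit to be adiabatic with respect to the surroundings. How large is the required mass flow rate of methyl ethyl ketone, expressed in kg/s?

Heat released by hot stream: Q = 8.67 × 2.22 × (42.1 − 7.28) = 670.19 kJ/s
Energy balance on cold side (adiabatic exchanger): Q = ṁ_c·Cp_c·(T_c,out − T_c,in)
ṁ_c = 670.19 / [2.30 × (17.2 − -14.9)] = 9.0775 kg/s

ṁ_c = 9.08 kg/s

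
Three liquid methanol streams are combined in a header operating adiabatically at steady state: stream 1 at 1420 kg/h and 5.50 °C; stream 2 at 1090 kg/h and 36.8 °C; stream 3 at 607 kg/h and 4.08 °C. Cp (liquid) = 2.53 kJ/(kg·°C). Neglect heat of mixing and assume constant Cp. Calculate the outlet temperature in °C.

T_out = 16.2 °C

No heat crosses the boundary, so H_out = H_in.
T_out = Σ ṁᵢCp,ᵢTᵢ / Σ ṁᵢCp,ᵢ
      = 127510 / 7886 = 16.169 °C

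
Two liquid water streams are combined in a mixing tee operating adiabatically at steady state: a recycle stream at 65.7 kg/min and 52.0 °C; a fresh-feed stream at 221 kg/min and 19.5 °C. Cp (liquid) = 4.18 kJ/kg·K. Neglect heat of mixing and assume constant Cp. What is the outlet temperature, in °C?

Energy balance with Q = 0: Σ ṁᵢCp,ᵢ(T_out − Tᵢ) = 0
Σ ṁᵢCp,ᵢTᵢ = 65.7×4.18×52.0 + 221×4.18×19.5 = 32294
Σ ṁᵢCp,ᵢ = 65.7×4.18 + 221×4.18 = 1198.4
T_out = 32294 / 1198.4 = 26.948 °C

T_out = 26.9 °C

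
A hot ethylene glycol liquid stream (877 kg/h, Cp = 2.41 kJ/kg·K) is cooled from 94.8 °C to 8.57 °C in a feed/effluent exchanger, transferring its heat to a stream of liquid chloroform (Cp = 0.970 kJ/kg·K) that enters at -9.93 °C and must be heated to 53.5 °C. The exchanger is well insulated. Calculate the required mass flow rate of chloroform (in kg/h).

Heat released by hot stream: Q = 877 × 2.41 × (94.8 − 8.57) = 182250 kJ/h
Energy balance on cold side (adiabatic exchanger): Q = ṁ_c·Cp_c·(T_c,out − T_c,in)
ṁ_c = 182250 / [0.970 × (53.5 − -9.93)] = 2962.2 kg/h

ṁ_c = 2960 kg/h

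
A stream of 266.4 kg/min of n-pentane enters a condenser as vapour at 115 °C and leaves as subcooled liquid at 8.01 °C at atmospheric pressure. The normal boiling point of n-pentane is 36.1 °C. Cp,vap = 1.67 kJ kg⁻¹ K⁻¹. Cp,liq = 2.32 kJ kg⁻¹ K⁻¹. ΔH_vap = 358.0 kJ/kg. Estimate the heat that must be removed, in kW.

vapour 115→36.1 °C: -131.76 kJ/kg
condensation at 36.1 °C: -358 kJ/kg
liquid 36.1→8.01 °C: -65.169 kJ/kg
Δh = -131.76 + -358 + -65.169 = -554.93 kJ/kg
Q = ṁ·Δh = 266.4 kg/min × -554.93 kJ/kg = -147830 kJ/min
|Q| = 2463.9 kW

Q_c = 2460 kW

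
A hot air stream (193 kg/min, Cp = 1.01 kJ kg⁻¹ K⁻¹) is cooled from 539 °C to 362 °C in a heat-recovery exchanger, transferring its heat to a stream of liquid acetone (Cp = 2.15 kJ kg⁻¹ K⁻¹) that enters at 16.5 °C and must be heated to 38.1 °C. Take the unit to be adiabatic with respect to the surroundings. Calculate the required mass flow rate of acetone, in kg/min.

ṁ_c = 743 kg/min

Heat released by hot stream: Q = 193 × 1.01 × (539 − 362) = 34503 kJ/min
Energy balance on cold side (adiabatic exchanger): Q = ṁ_c·Cp_c·(T_c,out − T_c,in)
ṁ_c = 34503 / [2.15 × (38.1 − 16.5)] = 742.95 kg/min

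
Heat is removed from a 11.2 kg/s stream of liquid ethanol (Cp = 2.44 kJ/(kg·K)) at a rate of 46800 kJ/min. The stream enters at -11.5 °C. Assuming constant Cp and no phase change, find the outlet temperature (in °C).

Q = 46800 kJ/min = 780 kJ/s
ΔT = Q/(ṁ·Cp) = 780/(11.2×2.44) = 28.542 K
T_out = -11.5 − 28.542 = -40.042 °C

T_out = -40.0 °C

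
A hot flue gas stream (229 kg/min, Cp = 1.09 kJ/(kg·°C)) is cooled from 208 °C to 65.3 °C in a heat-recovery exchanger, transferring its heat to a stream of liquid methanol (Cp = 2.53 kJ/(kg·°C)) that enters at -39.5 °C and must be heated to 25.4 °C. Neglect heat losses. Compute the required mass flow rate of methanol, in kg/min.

Heat released by hot stream: Q = 229 × 1.09 × (208 − 65.3) = 35619 kJ/min
Energy balance on cold side (adiabatic exchanger): Q = ṁ_c·Cp_c·(T_c,out − T_c,in)
ṁ_c = 35619 / [2.53 × (25.4 − -39.5)] = 216.93 kg/min

ṁ_c = 217 kg/min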